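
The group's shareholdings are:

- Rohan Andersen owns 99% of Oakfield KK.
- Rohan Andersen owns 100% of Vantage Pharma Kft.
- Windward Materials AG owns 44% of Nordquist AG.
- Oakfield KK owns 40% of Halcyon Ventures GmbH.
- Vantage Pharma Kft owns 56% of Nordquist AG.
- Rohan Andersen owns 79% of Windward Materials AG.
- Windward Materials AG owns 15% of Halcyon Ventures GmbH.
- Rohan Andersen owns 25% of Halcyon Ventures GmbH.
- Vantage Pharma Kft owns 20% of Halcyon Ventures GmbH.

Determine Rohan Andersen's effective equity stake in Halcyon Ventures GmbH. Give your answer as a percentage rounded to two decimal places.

Rohan reaches Halcyon along 4 paths.
Via Windward: 79% × 15% = 11.85%.
Direct stake: 25% = 25%.
Via Oakfield: 99% × 40% = 39.6%.
Via Vantage: 100% × 20% = 20%.
Total: 11.85% + 25% + 39.6% + 20% = 96.45%.

96.45%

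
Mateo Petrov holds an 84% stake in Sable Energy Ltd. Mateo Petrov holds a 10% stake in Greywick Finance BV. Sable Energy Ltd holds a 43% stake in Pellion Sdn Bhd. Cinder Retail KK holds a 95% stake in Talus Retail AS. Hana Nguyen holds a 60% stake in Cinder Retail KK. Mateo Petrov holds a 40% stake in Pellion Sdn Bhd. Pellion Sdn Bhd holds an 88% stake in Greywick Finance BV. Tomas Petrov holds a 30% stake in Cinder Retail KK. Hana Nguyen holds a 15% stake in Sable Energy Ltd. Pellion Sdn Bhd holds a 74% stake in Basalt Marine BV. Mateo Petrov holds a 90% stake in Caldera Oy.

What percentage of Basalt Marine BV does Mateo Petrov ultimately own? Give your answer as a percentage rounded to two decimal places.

56.33%

Mateo reaches Basalt along 2 paths.
Via Pellion: 40% × 74% = 29.6%.
Via Sable → Pellion: 84% × 43% × 74% = 26.7288%.
Total: 29.6% + 26.7288% = 56.3288%.
Rounded: 56.33%.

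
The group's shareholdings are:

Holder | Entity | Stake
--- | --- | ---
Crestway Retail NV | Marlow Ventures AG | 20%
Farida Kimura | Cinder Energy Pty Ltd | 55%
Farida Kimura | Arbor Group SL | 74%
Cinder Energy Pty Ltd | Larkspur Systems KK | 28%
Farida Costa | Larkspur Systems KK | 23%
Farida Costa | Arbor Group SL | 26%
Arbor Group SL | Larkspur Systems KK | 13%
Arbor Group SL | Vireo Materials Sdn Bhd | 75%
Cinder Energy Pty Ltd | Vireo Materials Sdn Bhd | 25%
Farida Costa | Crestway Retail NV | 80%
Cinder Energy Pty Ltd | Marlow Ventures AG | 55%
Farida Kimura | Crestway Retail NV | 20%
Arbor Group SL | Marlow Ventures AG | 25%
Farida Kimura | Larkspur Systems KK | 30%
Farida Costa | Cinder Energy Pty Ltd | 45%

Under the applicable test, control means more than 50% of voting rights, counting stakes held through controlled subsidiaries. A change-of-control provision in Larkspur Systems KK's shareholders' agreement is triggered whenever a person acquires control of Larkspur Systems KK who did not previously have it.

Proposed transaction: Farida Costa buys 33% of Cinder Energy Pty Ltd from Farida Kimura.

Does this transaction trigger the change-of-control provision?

Yes

The purchase adds only to Farida Costa's holdings (Farida Kimura's stake shrinks), so Farida Costa is the only person who could newly come to control Larkspur.
Farida Costa holds 80% of Crestway, so Farida Costa controls Crestway.
In Larkspur, Farida Costa's side holds only 23%, not > 50%.
So before the transaction, Farida Costa does not control Larkspur.
After the purchase, Farida Costa's direct stake in Cinder rises to 45% + 33% = 78%, and Farida Kimura's stake falls to 22%.
Farida Costa holds 78% of Cinder, so Farida Costa controls Cinder.
Cinder and Farida Costa together hold 28% + 23% = 51% of Larkspur, so Farida Costa controls Larkspur.
Farida Costa did not control Larkspur before and does after, so the clause is triggered.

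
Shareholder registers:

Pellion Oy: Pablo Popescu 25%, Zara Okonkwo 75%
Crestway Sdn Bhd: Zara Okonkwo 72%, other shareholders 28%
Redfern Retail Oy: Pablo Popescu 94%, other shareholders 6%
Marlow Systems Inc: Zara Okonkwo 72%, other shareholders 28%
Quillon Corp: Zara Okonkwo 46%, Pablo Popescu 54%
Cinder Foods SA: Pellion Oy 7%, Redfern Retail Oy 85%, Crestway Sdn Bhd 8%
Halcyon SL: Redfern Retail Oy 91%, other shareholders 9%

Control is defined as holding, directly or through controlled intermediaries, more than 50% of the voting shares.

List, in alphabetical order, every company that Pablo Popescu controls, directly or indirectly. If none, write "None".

Pablo holds 94% of Redfern, so Pablo controls Redfern.
Pablo holds 54% of Quillon, so Pablo controls Quillon.
Redfern holds 85% of Cinder, so Pablo controls Cinder.
Redfern holds 91% of Halcyon, so Pablo controls Halcyon.
No other company's threshold is met.

Cinder Foods SA, Halcyon SL, Quillon Corp, Redfern Retail Oy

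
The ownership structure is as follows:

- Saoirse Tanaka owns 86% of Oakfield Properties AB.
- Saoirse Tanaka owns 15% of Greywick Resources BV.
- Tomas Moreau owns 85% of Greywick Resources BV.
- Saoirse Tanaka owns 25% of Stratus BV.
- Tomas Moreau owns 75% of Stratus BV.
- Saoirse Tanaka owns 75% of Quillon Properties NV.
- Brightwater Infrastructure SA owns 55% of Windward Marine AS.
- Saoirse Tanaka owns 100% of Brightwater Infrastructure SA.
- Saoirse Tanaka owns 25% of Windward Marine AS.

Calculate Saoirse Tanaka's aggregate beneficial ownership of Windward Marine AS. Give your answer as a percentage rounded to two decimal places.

80.00%

Saoirse reaches Windward along 2 paths.
Via Brightwater: 100% × 55% = 55%.
Direct stake: 25% = 25%.
Total: 55% + 25% = 80%.
Rounded: 80.00%.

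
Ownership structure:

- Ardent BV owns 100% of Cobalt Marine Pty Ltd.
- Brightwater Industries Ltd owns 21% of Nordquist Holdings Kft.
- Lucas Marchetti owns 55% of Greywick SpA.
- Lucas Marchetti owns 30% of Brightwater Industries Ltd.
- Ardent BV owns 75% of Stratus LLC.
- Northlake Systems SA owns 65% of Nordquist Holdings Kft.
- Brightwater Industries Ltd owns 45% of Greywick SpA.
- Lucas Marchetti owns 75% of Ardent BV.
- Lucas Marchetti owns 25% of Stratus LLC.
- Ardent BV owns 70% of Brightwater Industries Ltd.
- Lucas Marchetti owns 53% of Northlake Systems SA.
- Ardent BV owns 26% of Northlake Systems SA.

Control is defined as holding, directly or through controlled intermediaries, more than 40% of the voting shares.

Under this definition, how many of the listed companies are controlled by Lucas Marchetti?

Lucas holds 75% of Ardent, so Lucas controls Ardent.
Ardent and Lucas together hold 70% + 30% = 100% of Brightwater, so Lucas controls Brightwater.
Ardent and Lucas together hold 26% + 53% = 79% of Northlake, so Lucas controls Northlake.
Ardent and Lucas together hold 75% + 25% = 100% of Stratus, so Lucas controls Stratus.
Ardent holds 100% of Cobalt, so Lucas controls Cobalt.
Brightwater and Lucas together hold 45% + 55% = 100% of Greywick, so Lucas controls Greywick.
Northlake and Brightwater together hold 65% + 21% = 86% of Nordquist, so Lucas controls Nordquist.
Lucas controls 7 companies.

7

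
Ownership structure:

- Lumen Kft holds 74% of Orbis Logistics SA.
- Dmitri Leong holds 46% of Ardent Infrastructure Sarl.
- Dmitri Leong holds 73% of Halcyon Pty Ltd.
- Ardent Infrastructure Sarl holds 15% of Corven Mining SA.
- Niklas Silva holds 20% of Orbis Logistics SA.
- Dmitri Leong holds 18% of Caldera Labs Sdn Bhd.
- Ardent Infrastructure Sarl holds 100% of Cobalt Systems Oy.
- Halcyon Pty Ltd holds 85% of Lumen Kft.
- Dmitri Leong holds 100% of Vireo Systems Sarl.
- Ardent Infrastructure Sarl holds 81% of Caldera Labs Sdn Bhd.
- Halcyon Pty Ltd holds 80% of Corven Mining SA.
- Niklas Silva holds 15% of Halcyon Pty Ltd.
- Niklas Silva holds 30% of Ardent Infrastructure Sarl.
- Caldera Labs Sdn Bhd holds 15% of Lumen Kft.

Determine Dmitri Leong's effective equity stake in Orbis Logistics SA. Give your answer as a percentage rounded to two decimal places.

52.05%

Dmitri reaches Orbis along 3 paths.
Via Halcyon → Lumen: 73% × 85% × 74% = 45.917%.
Via Ardent → Caldera → Lumen: 46% × 81% × 15% × 74% = 4.13586%.
Via Caldera → Lumen: 18% × 15% × 74% = 1.998%.
Total: 45.917% + 4.13586% + 1.998% = 52.05086%.
Rounded: 52.05%.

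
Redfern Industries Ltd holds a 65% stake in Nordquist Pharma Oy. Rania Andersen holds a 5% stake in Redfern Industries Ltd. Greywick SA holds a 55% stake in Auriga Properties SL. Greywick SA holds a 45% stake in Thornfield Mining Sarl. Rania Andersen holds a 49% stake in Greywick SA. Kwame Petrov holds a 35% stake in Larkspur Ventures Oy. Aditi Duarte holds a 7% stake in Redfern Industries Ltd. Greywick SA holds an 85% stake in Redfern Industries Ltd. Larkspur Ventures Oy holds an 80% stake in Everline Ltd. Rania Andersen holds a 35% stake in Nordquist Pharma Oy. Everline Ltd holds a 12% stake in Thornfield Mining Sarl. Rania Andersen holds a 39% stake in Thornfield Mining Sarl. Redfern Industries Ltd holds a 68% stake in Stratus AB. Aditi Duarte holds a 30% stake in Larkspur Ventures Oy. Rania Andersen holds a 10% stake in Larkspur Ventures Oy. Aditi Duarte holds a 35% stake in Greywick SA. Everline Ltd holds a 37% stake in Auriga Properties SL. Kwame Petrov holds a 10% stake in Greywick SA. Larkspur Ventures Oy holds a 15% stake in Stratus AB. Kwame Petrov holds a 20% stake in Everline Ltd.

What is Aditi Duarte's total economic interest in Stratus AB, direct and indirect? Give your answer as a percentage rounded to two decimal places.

Aditi reaches Stratus along 3 paths.
Via Greywick → Redfern: 35% × 85% × 68% = 20.23%.
Via Redfern: 7% × 68% = 4.76%.
Via Larkspur: 30% × 15% = 4.5%.
Total: 20.23% + 4.76% + 4.5% = 29.49%.

29.49%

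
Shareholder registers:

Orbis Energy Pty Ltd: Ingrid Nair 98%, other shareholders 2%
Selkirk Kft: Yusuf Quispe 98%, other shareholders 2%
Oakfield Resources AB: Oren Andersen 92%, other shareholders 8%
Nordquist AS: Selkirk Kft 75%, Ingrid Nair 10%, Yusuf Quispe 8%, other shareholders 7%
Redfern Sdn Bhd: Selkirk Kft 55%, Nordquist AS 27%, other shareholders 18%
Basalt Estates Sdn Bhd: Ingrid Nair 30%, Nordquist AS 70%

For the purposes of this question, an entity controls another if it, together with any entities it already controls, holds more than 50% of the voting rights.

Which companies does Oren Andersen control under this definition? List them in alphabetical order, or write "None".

Oren holds 92% of Oakfield, so Oren controls Oakfield.
No other company's threshold is met.

Oakfield Resources AB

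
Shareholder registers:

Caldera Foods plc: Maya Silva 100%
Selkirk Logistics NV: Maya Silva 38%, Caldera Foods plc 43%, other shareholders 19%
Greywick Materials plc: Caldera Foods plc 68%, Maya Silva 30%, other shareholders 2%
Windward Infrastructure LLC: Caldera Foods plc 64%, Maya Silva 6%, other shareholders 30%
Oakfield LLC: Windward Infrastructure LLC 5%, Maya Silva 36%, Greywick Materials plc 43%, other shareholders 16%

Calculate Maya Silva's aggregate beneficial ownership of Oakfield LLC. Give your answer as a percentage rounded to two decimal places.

81.64%

Maya reaches Oakfield along 5 paths.
Via Caldera → Windward: 100% × 64% × 5% = 3.2%.
Via Windward: 6% × 5% = 0.3%.
Direct stake: 36% = 36%.
Via Caldera → Greywick: 100% × 68% × 43% = 29.24%.
Via Greywick: 30% × 43% = 12.9%.
Total: 3.2% + 0.3% + 36% + 29.24% + 12.9% = 81.64%.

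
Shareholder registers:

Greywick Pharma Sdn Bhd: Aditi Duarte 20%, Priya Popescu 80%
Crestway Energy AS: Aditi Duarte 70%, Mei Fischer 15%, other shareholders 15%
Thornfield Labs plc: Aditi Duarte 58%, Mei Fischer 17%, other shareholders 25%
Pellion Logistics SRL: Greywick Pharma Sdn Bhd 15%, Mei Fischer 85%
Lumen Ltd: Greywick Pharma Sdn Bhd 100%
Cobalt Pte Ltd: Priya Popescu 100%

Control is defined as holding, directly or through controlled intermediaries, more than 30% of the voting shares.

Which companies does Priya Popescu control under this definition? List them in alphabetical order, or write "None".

Cobalt Pte Ltd, Greywick Pharma Sdn Bhd, Lumen Ltd

Priya holds 80% of Greywick, so Priya controls Greywick.
Greywick holds 100% of Lumen, so Priya controls Lumen.
Priya holds 100% of Cobalt, so Priya controls Cobalt.
No other company's threshold is met.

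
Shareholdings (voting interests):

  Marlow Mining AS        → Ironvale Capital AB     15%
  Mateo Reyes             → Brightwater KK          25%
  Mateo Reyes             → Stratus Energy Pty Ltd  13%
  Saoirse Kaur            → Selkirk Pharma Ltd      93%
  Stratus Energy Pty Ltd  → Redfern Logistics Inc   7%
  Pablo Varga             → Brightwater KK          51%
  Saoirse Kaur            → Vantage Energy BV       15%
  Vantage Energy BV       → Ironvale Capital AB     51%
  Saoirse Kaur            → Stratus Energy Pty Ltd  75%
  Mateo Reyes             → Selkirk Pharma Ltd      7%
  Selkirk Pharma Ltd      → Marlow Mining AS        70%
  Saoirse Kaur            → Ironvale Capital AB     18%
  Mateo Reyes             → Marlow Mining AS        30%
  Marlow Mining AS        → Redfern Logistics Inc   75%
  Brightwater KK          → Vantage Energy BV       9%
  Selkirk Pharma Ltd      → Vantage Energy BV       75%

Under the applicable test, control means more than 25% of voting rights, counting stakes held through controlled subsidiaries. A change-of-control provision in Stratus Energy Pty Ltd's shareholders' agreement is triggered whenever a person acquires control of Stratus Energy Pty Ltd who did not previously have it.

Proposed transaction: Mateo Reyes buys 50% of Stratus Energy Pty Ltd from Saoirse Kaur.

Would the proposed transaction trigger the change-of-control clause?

The purchase adds only to Mateo's holdings (Saoirse's stake shrinks), so Mateo is the only person who could newly come to control Stratus.
Mateo holds 30% of Marlow, so Mateo controls Marlow.
Marlow holds 75% of Redfern, so Mateo controls Redfern.
In Stratus, Mateo's side holds only 13%, not > 25%.
So before the transaction, Mateo does not control Stratus.
After the purchase, Mateo's direct stake in Stratus rises to 13% + 50% = 63%, and Saoirse's stake falls to 25%.
Mateo holds 63% of Stratus, so Mateo controls Stratus.
Mateo did not control Stratus before and does after, so the clause is triggered.

Yes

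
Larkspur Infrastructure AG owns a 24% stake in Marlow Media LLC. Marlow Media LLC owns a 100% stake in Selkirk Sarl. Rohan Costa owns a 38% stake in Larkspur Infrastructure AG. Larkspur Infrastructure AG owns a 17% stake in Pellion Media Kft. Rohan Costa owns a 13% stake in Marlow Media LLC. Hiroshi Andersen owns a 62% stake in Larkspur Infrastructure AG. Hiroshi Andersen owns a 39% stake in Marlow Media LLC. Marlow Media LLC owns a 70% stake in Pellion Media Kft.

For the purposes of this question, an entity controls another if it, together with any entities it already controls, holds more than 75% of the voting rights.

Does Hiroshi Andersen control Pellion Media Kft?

No

Hiroshi's largest direct stake is 62% in Larkspur, which does not meet the threshold, so Hiroshi controls no company.
Neither Hiroshi nor any entity Hiroshi controls holds any voting interest in Pellion.
So Hiroshi does not control Pellion.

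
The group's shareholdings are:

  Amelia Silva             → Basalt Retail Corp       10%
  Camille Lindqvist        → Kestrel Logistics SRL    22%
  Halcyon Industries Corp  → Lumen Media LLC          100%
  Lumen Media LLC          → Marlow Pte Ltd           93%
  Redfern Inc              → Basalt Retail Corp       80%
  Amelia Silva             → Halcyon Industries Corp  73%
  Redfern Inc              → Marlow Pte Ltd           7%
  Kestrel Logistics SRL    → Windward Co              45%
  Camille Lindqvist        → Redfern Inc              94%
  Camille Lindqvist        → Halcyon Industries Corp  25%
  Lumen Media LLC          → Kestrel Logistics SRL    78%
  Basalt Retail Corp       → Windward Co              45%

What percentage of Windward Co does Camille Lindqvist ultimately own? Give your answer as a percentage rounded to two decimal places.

52.52%

Camille reaches Windward along 3 paths.
Via Halcyon → Lumen → Kestrel: 25% × 100% × 78% × 45% = 8.775%.
Via Kestrel: 22% × 45% = 9.9%.
Via Redfern → Basalt: 94% × 80% × 45% = 33.84%.
Total: 8.775% + 9.9% + 33.84% = 52.515%.
Rounded: 52.52%.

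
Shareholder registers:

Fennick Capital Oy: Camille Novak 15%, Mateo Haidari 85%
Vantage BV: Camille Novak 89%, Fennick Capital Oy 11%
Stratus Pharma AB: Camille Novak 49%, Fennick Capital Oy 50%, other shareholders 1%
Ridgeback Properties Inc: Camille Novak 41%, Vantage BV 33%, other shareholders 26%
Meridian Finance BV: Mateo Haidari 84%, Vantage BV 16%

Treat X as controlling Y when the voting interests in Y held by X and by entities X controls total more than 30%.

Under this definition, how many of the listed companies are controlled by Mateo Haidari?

3

Mateo holds 85% of Fennick, so Mateo controls Fennick.
Fennick holds 50% of Stratus, so Mateo controls Stratus.
Mateo holds 84% of Meridian, so Mateo controls Meridian.
No other company's threshold is met.
Mateo controls 3 companies.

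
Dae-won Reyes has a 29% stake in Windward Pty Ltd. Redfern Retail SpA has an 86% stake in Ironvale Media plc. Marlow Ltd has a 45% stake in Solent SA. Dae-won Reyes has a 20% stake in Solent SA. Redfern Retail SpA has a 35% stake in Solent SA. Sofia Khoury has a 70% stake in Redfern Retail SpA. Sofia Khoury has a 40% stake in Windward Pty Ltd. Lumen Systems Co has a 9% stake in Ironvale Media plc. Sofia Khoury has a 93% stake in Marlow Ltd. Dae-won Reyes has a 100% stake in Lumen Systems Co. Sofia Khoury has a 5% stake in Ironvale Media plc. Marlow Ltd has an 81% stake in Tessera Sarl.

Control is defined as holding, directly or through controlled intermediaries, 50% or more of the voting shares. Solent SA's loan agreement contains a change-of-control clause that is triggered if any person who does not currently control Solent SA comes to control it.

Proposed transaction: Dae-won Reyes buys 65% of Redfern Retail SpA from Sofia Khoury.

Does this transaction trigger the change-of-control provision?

Yes

The purchase adds only to Dae-won's holdings (Sofia's stake shrinks), so Dae-won is the only person who could newly come to control Solent.
Dae-won holds 100% of Lumen, so Dae-won controls Lumen.
In Solent, Dae-won's side holds only 20%, not ≥ 50%.
So before the transaction, Dae-won does not control Solent.
After the purchase, Dae-won holds 65% of Redfern directly, and Sofia's stake falls to 5%.
Dae-won holds 65% of Redfern, so Dae-won controls Redfern.
Redfern and Dae-won together hold 35% + 20% = 55% of Solent, so Dae-won controls Solent.
Dae-won did not control Solent before and does after, so the clause is triggered.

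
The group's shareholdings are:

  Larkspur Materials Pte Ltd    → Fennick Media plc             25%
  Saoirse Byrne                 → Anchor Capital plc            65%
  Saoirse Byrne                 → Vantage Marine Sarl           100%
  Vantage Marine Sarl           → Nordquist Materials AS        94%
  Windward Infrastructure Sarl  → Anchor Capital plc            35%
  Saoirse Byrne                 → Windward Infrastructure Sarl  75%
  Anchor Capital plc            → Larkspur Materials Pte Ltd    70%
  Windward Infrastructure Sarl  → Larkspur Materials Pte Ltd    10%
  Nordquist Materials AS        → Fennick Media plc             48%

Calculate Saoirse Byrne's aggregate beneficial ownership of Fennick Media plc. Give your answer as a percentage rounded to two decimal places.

Saoirse reaches Fennick along 4 paths.
Via Anchor → Larkspur: 65% × 70% × 25% = 11.375%.
Via Windward → Anchor → Larkspur: 75% × 35% × 70% × 25% = 4.59375%.
Via Windward → Larkspur: 75% × 10% × 25% = 1.875%.
Via Vantage → Nordquist: 100% × 94% × 48% = 45.12%.
Total: 11.375% + 4.59375% + 1.875% + 45.12% = 62.96375%.
Rounded: 62.96%.

62.96%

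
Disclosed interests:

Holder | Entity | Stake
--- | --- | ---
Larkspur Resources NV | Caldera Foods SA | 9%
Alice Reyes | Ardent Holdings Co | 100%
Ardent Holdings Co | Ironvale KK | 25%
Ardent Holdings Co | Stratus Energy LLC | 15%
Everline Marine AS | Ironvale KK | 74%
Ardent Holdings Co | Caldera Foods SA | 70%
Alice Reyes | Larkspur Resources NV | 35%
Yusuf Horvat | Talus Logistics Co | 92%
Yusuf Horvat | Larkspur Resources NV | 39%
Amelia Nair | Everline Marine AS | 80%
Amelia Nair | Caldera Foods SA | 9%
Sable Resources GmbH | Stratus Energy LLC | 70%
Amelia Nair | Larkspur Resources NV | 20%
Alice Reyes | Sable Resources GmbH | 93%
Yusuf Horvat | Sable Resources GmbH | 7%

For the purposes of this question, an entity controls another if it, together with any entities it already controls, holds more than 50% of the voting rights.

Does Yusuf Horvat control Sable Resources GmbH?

No

Yusuf holds 92% of Talus, so Yusuf controls Talus.
In Sable, Yusuf's side holds only 7%, not > 50%.
So Yusuf does not control Sable.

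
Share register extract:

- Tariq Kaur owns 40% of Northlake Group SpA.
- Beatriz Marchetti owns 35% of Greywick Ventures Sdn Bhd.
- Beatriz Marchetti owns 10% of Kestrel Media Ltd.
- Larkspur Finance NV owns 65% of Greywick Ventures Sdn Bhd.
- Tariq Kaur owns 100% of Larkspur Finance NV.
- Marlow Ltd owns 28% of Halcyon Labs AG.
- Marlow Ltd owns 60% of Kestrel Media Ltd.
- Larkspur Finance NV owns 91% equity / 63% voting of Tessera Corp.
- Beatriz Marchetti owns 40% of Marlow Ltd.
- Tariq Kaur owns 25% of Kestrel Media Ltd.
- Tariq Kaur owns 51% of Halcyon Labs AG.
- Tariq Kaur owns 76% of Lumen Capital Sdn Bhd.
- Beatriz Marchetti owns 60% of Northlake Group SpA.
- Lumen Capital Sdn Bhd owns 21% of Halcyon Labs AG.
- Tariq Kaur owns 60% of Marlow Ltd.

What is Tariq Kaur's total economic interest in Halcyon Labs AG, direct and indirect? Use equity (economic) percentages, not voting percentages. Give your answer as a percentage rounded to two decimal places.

Tariq reaches Halcyon along 3 paths.
Direct stake: 51% = 51%.
Via Marlow: 60% × 28% = 16.8%.
Via Lumen: 76% × 21% = 15.96%.
Total: 51% + 16.8% + 15.96% = 83.76%.

83.76%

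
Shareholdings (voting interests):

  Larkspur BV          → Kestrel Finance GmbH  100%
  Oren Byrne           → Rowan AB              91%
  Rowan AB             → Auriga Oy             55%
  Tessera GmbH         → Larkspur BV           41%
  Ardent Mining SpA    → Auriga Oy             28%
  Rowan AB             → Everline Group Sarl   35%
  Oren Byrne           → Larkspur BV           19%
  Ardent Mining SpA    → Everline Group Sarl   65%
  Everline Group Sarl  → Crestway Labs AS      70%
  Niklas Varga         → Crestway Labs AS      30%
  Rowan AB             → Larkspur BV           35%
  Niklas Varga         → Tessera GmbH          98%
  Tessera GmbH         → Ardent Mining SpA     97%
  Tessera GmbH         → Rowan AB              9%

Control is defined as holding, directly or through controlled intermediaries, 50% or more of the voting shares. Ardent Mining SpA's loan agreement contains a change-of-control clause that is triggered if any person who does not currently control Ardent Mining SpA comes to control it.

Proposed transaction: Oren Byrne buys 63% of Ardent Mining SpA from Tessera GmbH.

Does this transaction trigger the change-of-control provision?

Yes

The purchase adds only to Oren's holdings (Tessera's stake shrinks), so Oren is the only person who could newly come to control Ardent.
Oren holds 91% of Rowan, so Oren controls Rowan.
Rowan and Oren together hold 35% + 19% = 54% of Larkspur, so Oren controls Larkspur.
Larkspur holds 100% of Kestrel, so Oren controls Kestrel.
Rowan holds 55% of Auriga, so Oren controls Auriga.
Neither Oren nor any entity Oren controls holds any voting interest in Ardent.
So before the transaction, Oren does not control Ardent.
After the purchase, Oren holds 63% of Ardent directly, and Tessera's stake falls to 34%.
Oren holds 63% of Ardent, so Oren controls Ardent.
Oren did not control Ardent before and does after, so the clause is triggered.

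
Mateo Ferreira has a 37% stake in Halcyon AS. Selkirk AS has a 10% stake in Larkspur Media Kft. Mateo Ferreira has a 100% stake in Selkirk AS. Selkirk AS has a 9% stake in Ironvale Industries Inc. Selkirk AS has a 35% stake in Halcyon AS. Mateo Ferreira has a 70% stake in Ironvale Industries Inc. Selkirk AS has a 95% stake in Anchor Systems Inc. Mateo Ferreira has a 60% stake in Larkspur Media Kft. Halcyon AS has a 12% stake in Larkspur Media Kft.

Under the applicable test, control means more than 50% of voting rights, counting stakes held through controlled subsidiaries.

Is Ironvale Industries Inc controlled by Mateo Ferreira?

Yes

Mateo holds 100% of Selkirk, so Mateo controls Selkirk.
Mateo and Selkirk together hold 70% + 9% = 79% of Ironvale, so Mateo controls Ironvale.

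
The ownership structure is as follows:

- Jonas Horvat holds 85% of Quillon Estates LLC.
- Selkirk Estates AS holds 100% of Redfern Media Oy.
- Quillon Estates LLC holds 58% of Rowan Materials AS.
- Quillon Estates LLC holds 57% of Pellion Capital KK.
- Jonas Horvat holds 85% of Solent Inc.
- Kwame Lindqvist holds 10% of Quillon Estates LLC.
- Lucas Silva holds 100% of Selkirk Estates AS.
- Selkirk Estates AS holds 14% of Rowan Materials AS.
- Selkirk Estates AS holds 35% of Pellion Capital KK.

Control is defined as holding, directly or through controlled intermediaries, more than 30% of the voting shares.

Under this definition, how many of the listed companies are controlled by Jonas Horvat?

4

Jonas holds 85% of Quillon, so Jonas controls Quillon.
Quillon holds 57% of Pellion, so Jonas controls Pellion.
Quillon holds 58% of Rowan, so Jonas controls Rowan.
Jonas holds 85% of Solent, so Jonas controls Solent.
No other company's threshold is met.
Jonas controls 4 companies.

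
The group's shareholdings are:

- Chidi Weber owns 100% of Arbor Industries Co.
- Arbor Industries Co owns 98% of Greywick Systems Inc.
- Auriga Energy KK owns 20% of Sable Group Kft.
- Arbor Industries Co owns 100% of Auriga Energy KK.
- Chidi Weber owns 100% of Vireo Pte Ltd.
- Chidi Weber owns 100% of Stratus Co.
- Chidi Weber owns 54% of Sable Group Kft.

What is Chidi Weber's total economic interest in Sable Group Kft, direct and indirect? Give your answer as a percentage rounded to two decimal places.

74.00%

Chidi reaches Sable along 2 paths.
Via Arbor → Auriga: 100% × 100% × 20% = 20%.
Direct stake: 54% = 54%.
Total: 20% + 54% = 74%.
Rounded: 74.00%.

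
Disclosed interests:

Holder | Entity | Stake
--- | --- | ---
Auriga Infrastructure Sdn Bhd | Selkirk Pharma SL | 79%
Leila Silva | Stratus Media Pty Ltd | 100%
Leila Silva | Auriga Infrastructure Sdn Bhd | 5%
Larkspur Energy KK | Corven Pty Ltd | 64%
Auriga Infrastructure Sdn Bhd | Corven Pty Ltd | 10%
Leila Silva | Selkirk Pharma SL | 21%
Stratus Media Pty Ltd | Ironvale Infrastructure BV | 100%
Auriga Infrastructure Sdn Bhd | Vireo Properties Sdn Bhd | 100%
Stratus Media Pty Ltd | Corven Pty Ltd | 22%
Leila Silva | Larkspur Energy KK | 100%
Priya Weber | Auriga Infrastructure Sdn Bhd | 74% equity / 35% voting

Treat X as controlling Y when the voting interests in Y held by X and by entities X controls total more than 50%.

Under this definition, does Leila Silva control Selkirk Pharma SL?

Leila holds 100% of Larkspur, so Leila controls Larkspur.
Leila holds 100% of Stratus, so Leila controls Stratus.
Larkspur and Stratus together hold 64% + 22% = 86% of Corven, so Leila controls Corven.
Stratus holds 100% of Ironvale, so Leila controls Ironvale.
In Selkirk, Leila's side holds only 21%, not > 50%.
So Leila does not control Selkirk.

No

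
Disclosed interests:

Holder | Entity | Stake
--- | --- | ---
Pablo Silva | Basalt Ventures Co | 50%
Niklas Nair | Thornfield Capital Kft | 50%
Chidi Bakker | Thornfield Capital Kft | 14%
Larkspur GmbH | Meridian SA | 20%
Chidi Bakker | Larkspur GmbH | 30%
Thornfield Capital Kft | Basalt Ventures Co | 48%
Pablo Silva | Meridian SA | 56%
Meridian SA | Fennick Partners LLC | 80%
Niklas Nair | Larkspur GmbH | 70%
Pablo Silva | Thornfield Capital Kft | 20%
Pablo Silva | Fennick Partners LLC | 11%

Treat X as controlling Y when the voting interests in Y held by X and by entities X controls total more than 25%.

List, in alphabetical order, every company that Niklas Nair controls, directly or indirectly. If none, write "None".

Niklas holds 50% of Thornfield, so Niklas controls Thornfield.
Niklas holds 70% of Larkspur, so Niklas controls Larkspur.
Thornfield holds 48% of Basalt, so Niklas controls Basalt.
No other company's threshold is met.

Basalt Ventures Co, Larkspur GmbH, Thornfield Capital Kft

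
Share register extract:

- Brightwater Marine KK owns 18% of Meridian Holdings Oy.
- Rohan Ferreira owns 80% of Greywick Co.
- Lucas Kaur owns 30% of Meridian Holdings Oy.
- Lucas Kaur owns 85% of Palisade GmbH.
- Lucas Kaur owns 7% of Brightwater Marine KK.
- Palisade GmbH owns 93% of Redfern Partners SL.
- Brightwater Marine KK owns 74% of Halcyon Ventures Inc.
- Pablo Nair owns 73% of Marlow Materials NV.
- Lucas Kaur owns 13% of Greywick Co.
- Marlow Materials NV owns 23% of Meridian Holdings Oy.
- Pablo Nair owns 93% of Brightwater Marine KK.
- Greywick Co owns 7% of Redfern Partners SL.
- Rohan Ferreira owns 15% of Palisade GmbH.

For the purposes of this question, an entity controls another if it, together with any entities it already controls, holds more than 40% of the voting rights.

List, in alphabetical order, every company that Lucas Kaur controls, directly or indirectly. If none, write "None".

Palisade GmbH, Redfern Partners SL

Lucas holds 85% of Palisade, so Lucas controls Palisade.
Palisade holds 93% of Redfern, so Lucas controls Redfern.
No other company's threshold is met.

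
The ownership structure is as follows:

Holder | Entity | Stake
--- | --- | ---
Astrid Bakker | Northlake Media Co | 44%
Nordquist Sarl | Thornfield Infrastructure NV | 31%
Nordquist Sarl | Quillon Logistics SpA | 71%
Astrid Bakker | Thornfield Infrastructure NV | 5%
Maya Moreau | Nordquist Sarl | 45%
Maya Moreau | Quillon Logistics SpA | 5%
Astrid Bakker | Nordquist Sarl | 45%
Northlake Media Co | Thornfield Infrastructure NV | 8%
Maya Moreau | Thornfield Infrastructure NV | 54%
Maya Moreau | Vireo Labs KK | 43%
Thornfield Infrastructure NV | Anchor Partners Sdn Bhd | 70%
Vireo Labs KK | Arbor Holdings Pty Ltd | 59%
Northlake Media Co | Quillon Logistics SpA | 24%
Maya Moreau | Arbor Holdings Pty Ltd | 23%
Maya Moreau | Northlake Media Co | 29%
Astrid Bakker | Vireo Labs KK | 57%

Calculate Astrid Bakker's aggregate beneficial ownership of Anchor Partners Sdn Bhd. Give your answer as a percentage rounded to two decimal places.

Astrid reaches Anchor along 3 paths.
Via Thornfield: 5% × 70% = 3.5%.
Via Nordquist → Thornfield: 45% × 31% × 70% = 9.765%.
Via Northlake → Thornfield: 44% × 8% × 70% = 2.464%.
Total: 3.5% + 9.765% + 2.464% = 15.729%.
Rounded: 15.73%.

15.73%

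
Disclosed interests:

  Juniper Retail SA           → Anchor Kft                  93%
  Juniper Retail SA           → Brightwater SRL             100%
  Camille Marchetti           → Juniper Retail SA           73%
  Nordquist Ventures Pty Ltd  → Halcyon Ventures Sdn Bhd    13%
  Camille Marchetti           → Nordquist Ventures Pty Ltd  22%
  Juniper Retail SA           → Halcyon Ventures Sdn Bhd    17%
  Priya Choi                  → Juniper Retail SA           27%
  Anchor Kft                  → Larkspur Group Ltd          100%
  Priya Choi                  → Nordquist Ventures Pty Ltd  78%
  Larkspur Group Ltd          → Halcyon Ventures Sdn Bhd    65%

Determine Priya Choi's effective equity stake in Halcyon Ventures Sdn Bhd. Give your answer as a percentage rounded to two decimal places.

Priya reaches Halcyon along 3 paths.
Via Juniper → Anchor → Larkspur: 27% × 93% × 100% × 65% = 16.3215%.
Via Nordquist: 78% × 13% = 10.14%.
Via Juniper: 27% × 17% = 4.59%.
Total: 16.3215% + 10.14% + 4.59% = 31.0515%.
Rounded: 31.05%.

31.05%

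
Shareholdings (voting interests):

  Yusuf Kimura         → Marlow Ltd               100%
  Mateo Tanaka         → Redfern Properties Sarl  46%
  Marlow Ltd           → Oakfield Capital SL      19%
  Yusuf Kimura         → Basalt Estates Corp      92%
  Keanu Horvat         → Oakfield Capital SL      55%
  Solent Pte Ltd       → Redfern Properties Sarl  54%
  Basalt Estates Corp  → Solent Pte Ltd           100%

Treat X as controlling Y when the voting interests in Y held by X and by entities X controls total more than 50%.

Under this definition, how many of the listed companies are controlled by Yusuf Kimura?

4

Yusuf holds 92% of Basalt, so Yusuf controls Basalt.
Yusuf holds 100% of Marlow, so Yusuf controls Marlow.
Basalt holds 100% of Solent, so Yusuf controls Solent.
Solent holds 54% of Redfern, so Yusuf controls Redfern.
No other company's threshold is met.
Yusuf controls 4 companies.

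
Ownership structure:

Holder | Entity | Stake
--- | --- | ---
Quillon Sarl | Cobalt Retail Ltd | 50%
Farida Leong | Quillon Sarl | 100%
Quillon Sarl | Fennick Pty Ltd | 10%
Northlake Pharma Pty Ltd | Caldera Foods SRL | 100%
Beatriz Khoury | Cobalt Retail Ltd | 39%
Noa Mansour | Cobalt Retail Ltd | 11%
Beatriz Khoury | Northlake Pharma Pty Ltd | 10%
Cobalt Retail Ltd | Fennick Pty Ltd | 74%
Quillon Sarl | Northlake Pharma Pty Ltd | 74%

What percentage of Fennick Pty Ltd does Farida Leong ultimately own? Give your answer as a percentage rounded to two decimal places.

47.00%

Farida reaches Fennick along 2 paths.
Via Quillon: 100% × 10% = 10%.
Via Quillon → Cobalt: 100% × 50% × 74% = 37%.
Total: 10% + 37% = 47%.
Rounded: 47.00%.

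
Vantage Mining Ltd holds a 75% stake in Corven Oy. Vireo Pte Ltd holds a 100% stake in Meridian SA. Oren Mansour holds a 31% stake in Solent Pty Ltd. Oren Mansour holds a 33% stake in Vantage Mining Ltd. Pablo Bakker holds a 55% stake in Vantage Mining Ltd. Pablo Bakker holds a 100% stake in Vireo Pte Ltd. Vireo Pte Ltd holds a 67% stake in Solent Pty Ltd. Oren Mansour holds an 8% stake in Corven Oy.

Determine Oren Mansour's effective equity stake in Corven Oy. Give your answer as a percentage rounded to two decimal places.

32.75%

Oren reaches Corven along 2 paths.
Via Vantage: 33% × 75% = 24.75%.
Direct stake: 8% = 8%.
Total: 24.75% + 8% = 32.75%.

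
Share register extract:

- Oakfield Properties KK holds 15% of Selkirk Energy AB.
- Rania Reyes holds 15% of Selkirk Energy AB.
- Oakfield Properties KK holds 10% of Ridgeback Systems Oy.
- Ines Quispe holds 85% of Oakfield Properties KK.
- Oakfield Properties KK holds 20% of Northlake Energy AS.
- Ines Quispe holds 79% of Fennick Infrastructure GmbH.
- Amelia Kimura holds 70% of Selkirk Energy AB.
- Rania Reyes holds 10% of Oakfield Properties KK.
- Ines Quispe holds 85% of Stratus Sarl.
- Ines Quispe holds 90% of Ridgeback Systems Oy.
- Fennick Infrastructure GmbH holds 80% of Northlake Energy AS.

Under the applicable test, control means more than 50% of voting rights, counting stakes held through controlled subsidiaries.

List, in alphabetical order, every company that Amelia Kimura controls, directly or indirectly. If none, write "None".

Amelia holds 70% of Selkirk, so Amelia controls Selkirk.
No other company's threshold is met.

Selkirk Energy AB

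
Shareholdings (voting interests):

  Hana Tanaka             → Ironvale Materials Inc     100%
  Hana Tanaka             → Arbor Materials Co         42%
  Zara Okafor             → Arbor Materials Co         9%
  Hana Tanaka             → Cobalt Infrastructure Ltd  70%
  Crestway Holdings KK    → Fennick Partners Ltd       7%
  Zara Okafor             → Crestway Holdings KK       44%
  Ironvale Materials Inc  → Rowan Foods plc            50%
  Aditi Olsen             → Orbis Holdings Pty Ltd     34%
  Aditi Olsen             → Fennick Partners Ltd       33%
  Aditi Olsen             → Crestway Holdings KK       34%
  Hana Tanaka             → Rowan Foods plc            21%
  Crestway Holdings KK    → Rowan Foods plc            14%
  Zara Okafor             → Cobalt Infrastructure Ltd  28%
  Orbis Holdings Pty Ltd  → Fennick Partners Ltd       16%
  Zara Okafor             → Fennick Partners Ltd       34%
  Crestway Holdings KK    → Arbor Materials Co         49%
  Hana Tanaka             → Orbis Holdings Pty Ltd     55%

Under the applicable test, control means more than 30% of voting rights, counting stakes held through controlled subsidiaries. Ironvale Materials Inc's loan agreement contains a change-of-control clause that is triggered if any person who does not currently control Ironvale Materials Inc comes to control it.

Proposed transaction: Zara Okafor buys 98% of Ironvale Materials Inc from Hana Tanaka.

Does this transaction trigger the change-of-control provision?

Yes

The purchase adds only to Zara's holdings (Hana's stake shrinks), so Zara is the only person who could newly come to control Ironvale.
Zara holds 44% of Crestway, so Zara controls Crestway.
Zara and Crestway together hold 34% + 7% = 41% of Fennick, so Zara controls Fennick.
Crestway and Zara together hold 49% + 9% = 58% of Arbor, so Zara controls Arbor.
Neither Zara nor any entity Zara controls holds any voting interest in Ironvale.
So before the transaction, Zara does not control Ironvale.
After the purchase, Zara holds 98% of Ironvale directly, and Hana's stake falls to 2%.
Zara holds 98% of Ironvale, so Zara controls Ironvale.
Zara did not control Ironvale before and does after, so the clause is triggered.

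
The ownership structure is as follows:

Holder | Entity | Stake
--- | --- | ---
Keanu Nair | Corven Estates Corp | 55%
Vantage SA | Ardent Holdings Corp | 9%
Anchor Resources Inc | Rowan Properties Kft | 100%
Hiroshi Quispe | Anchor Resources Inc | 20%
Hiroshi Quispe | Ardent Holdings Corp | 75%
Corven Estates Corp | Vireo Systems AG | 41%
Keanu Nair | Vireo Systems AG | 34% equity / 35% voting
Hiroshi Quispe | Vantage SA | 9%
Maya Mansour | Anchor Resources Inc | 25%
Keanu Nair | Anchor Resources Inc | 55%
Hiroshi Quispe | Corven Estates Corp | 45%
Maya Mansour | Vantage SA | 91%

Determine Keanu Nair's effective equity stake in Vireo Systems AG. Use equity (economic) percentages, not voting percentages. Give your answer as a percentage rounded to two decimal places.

56.55%

Keanu reaches Vireo along 2 paths.
Direct stake: 34% = 34%.
Via Corven: 55% × 41% = 22.55%.
Total: 34% + 22.55% = 56.55%.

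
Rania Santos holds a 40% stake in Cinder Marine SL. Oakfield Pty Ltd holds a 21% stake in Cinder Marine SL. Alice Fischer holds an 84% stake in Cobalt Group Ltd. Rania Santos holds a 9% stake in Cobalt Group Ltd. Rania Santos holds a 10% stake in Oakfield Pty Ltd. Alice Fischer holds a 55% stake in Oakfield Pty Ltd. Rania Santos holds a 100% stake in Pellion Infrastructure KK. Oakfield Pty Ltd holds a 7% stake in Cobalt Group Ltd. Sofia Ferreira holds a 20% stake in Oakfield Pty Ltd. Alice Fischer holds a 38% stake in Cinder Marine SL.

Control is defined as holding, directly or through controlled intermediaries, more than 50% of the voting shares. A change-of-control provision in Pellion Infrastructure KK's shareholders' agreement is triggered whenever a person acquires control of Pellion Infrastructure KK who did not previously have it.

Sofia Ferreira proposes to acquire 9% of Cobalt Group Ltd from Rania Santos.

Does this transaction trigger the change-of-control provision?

The purchase adds only to Sofia's holdings (Rania's stake shrinks), so Sofia is the only person who could newly come to control Pellion.
Sofia's largest direct stake is 20% in Oakfield, which does not meet the threshold, so Sofia controls no company.
Neither Sofia nor any entity Sofia controls holds any voting interest in Pellion.
So before the transaction, Sofia does not control Pellion.
After the purchase, Sofia holds 9% of Cobalt directly, and Rania's stake falls to 0%.
Sofia's side now holds 9% of Cobalt, not > 50%, so Sofia still does not control Cobalt.
After the transaction, neither Sofia nor any entity Sofia controls holds a voting interest in Pellion, so Sofia still does not control it.
No new person acquires control, so the clause is not triggered.

No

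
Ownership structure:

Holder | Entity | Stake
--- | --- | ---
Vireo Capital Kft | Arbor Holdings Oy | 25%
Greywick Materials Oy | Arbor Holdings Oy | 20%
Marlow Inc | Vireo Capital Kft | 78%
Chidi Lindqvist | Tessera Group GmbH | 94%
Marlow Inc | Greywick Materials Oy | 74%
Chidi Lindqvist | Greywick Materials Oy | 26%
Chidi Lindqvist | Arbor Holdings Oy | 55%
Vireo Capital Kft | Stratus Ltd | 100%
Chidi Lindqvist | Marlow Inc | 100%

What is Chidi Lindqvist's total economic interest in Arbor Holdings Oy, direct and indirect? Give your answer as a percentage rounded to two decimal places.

Chidi reaches Arbor along 4 paths.
Via Marlow → Greywick: 100% × 74% × 20% = 14.8%.
Via Greywick: 26% × 20% = 5.2%.
Via Marlow → Vireo: 100% × 78% × 25% = 19.5%.
Direct stake: 55% = 55%.
Total: 14.8% + 5.2% + 19.5% + 55% = 94.5%.
Rounded: 94.50%.

94.50%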